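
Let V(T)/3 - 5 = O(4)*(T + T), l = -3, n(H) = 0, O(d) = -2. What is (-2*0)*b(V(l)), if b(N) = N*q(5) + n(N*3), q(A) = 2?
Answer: 0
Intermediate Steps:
V(T) = 15 - 12*T (V(T) = 15 + 3*(-2*(T + T)) = 15 + 3*(-4*T) = 15 - 12*T)
b(N) = 2*N (b(N) = N*2 + 0 = 2*N + 0 = 2*N)
(-2*0)*b(V(l)) = (-2*0)*(2*(15 - 12*(-3))) = 0*(2*(15 + 36)) = 0*(2*51) = 0*102 = 0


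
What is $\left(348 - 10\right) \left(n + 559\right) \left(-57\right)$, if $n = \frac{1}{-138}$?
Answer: $- \frac{247699751}{23} \approx -1.077 \cdot 10^{7}$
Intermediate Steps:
$n = - \frac{1}{138} \approx -0.0072464$
$\left(348 - 10\right) \left(n + 559\right) \left(-57\right) = \left(348 - 10\right) \left(- \frac{1}{138} + 559\right) \left(-57\right) = 338 \cdot \frac{77141}{138} \left(-57\right) = \frac{13036829}{69} \left(-57\right) = - \frac{247699751}{23}$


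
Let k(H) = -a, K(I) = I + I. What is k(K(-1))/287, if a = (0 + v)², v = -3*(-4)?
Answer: -144/287 ≈ -0.50174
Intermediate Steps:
v = 12
a = 144 (a = (0 + 12)² = 12² = 144)
K(I) = 2*I
k(H) = -144 (k(H) = -1*144 = -144)
k(K(-1))/287 = -144/287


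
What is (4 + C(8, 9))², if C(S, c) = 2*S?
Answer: 400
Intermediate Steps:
(4 + C(8, 9))² = (4 + 2*8)² = (4 + 16)² = 20² = 400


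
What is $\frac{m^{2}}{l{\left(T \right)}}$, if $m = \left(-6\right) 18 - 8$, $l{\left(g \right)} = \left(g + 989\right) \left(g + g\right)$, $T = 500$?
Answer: $\frac{1682}{186125} \approx 0.0090369$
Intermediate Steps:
$l{\left(g \right)} = 2 g \left(989 + g\right)$ ($l{\left(g \right)} = \left(989 + g\right) 2 g = 2 g \left(989 + g\right)$)
$m = -116$ ($m = -108 - 8 = -116$)
$\frac{m^{2}}{l{\left(T \right)}} = \frac{\left(-116\right)^{2}}{2 \cdot 500 \left(989 + 500\right)} = \frac{13456}{2 \cdot 500 \cdot 1489} = \frac{13456}{1489000} = 13456 \cdot \frac{1}{1489000} = \frac{1682}{186125}$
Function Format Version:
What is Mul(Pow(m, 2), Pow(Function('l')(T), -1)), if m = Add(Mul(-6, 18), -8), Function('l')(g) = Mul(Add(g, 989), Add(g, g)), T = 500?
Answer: Rational(1682, 186125) ≈ 0.0090369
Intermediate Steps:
Function('l')(g) = Mul(2, g, Add(989, g)) (Function('l')(g) = Mul(Add(989, g), Mul(2, g)) = Mul(2, g, Add(989, g)))
m = -116 (m = Add(-108, -8) = -116)
Mul(Pow(m, 2), Pow(Function('l')(T), -1)) = Mul(Pow(-116, 2), Pow(Mul(2, 500, Add(989, 500)), -1)) = Mul(13456, Pow(Mul(2, 500, 1489), -1)) = Mul(13456, Pow(1489000, -1)) = Mul(13456, Rational(1, 1489000)) = Rational(1682, 186125)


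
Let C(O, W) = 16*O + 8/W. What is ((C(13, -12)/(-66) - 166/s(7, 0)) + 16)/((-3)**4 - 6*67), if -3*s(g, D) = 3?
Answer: -17707/31779 ≈ -0.55719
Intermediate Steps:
s(g, D) = -1 (s(g, D) = -1/3*3 = -1)
C(O, W) = 8/W + 16*O
((C(13, -12)/(-66) - 166/s(7, 0)) + 16)/((-3)**4 - 6*67) = (((8/(-12) + 16*13)/(-66) - 166/(-1)) + 16)/((-3)**4 - 6*67) = (((8*(-1/12) + 208)*(-1/66) - 166*(-1)) + 16)/(81 - 402) = (((-2/3 + 208)*(-1/66) + 166) + 16)/(-321) = (((622/3)*(-1/66) + 166) + 16)*(-1/321) = ((-311/99 + 166) + 16)*(-1/321) = (16123/99 + 16)*(-1/321) = (17707/99)*(-1/321) = -17707/31779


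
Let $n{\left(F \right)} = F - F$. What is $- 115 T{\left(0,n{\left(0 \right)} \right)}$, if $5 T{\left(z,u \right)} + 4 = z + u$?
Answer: $92$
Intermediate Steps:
$n{\left(F \right)} = 0$
$T{\left(z,u \right)} = - \frac{4}{5} + \frac{u}{5} + \frac{z}{5}$ ($T{\left(z,u \right)} = - \frac{4}{5} + \frac{z + u}{5} = - \frac{4}{5} + \frac{u + z}{5} = - \frac{4}{5} + \left(\frac{u}{5} + \frac{z}{5}\right) = - \frac{4}{5} + \frac{u}{5} + \frac{z}{5}$)
$- 115 T{\left(0,n{\left(0 \right)} \right)} = - 115 \left(- \frac{4}{5} + \frac{1}{5} \cdot 0 + \frac{1}{5} \cdot 0\right) = - 115 \left(- \frac{4}{5} + 0 + 0\right) = \left(-115\right) \left(- \frac{4}{5}\right) = 92$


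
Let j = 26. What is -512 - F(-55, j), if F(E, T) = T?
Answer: -538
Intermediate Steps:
-512 - F(-55, j) = -512 - 1*26 = -512 - 26 = -538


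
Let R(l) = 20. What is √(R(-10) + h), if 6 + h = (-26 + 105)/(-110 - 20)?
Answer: √226330/130 ≈ 3.6595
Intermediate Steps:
h = -859/130 (h = -6 + (-26 + 105)/(-110 - 20) = -6 + 79/(-130) = -6 + 79*(-1/130) = -6 - 79/130 = -859/130 ≈ -6.6077)
√(R(-10) + h) = √(20 - 859/130) = √(1741/130) = √226330/130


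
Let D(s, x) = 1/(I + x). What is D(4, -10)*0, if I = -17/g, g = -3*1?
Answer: 0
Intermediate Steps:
g = -3
I = 17/3 (I = -17/(-3) = -17*(-⅓) = 17/3 ≈ 5.6667)
D(s, x) = 1/(17/3 + x)
D(4, -10)*0 = (3/(17 + 3*(-10)))*0 = (3/(17 - 30))*0 = (3/(-13))*0 = (3*(-1/13))*0 = -3/13*0 = 0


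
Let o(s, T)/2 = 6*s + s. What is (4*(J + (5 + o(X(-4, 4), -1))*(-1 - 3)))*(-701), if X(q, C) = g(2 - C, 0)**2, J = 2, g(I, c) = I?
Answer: 678568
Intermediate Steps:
X(q, C) = (2 - C)**2
o(s, T) = 14*s (o(s, T) = 2*(6*s + s) = 2*(7*s) = 14*s)
(4*(J + (5 + o(X(-4, 4), -1))*(-1 - 3)))*(-701) = (4*(2 + (5 + 14*(-2 + 4)**2)*(-1 - 3)))*(-701) = (4*(2 + (5 + 14*2**2)*(-4)))*(-701) = (4*(2 + (5 + 14*4)*(-4)))*(-701) = (4*(2 + (5 + 56)*(-4)))*(-701) = (4*(2 + 61*(-4)))*(-701) = (4*(2 - 244))*(-701) = (4*(-242))*(-701) = -968*(-701) = 678568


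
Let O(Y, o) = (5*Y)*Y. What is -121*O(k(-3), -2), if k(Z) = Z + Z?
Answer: -21780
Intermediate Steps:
k(Z) = 2*Z
O(Y, o) = 5*Y**2
-121*O(k(-3), -2) = -605*(2*(-3))**2 = -605*(-6)**2 = -605*36 = -121*180 = -21780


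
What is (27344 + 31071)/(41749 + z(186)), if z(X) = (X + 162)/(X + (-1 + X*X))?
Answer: 2031732115/1452072317 ≈ 1.3992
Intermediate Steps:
z(X) = (162 + X)/(-1 + X + X**2) (z(X) = (162 + X)/(X + (-1 + X**2)) = (162 + X)/(-1 + X + X**2))
(27344 + 31071)/(41749 + z(186)) = (27344 + 31071)/(41749 + (162 + 186)/(-1 + 186 + 186**2)) = 58415/(41749 + 348/(-1 + 186 + 34596)) = 58415/(41749 + 348/34781) = 58415/(1452072317/34781) = 58415*(34781/1452072317) = 2031732115/1452072317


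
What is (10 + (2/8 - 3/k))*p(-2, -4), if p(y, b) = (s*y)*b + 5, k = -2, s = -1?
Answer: -141/4 ≈ -35.250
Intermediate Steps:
p(y, b) = 5 - b*y (p(y, b) = (-y)*b + 5 = -b*y + 5 = 5 - b*y)
(10 + (2/8 - 3/k))*p(-2, -4) = (10 + (2/8 - 3/(-2)))*(5 - 1*(-4)*(-2)) = (10 + (2*(1/8) - 3*(-1/2)))*(5 - 8) = (10 + (1/4 + 3/2))*(-3) = (10 + 7/4)*(-3) = (47/4)*(-3) = -141/4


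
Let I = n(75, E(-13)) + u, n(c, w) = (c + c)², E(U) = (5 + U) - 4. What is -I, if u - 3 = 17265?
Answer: -39768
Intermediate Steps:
E(U) = 1 + U
u = 17268 (u = 3 + 17265 = 17268)
n(c, w) = 4*c² (n(c, w) = (2*c)² = 4*c²)
I = 39768 (I = 4*75² + 17268 = 4*5625 + 17268 = 22500 + 17268 = 39768)
-I = -1*39768 = -39768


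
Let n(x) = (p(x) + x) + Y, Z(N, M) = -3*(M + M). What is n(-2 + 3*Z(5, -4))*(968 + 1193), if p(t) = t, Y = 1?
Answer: 304701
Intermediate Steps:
Z(N, M) = -6*M
n(x) = 1 + 2*x (n(x) = (x + x) + 1 = 2*x + 1 = 1 + 2*x)
n(-2 + 3*Z(5, -4))*(968 + 1193) = (1 + 2*(-2 + 3*(-6*(-4))))*(968 + 1193) = (1 + 2*(-2 + 3*24))*2161 = (1 + 2*(-2 + 72))*2161 = (1 + 2*70)*2161 = (1 + 140)*2161 = 141*2161 = 304701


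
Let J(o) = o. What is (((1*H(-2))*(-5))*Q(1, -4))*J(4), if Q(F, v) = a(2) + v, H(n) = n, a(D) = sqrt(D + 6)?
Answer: -160 + 80*sqrt(2) ≈ -46.863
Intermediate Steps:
a(D) = sqrt(6 + D)
Q(F, v) = v + 2*sqrt(2) (Q(F, v) = sqrt(6 + 2) + v = sqrt(8) + v = 2*sqrt(2) + v = v + 2*sqrt(2))
(((1*H(-2))*(-5))*Q(1, -4))*J(4) = (((1*(-2))*(-5))*(-4 + 2*sqrt(2)))*4 = ((-2*(-5))*(-4 + 2*sqrt(2)))*4 = (10*(-4 + 2*sqrt(2)))*4 = (-40 + 20*sqrt(2))*4 = -160 + 80*sqrt(2)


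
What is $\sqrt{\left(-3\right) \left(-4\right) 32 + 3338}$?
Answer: $\sqrt{3722} \approx 61.008$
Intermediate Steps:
$\sqrt{\left(-3\right) \left(-4\right) 32 + 3338} = \sqrt{12 \cdot 32 + 3338} = \sqrt{384 + 3338} = \sqrt{3722}$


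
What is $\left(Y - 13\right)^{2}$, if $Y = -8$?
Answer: $441$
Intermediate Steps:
$\left(Y - 13\right)^{2} = \left(-8 - 13\right)^{2} = \left(-21\right)^{2} = 441$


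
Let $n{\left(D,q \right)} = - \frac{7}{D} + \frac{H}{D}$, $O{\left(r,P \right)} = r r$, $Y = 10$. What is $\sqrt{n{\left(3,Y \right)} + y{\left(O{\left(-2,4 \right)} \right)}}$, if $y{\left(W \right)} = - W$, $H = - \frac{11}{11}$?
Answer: $\frac{2 i \sqrt{15}}{3} \approx 2.582 i$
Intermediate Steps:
$H = -1$ ($H = \left(-11\right) \frac{1}{11} = -1$)
$O{\left(r,P \right)} = r^{2}$
$n{\left(D,q \right)} = - \frac{8}{D}$ ($n{\left(D,q \right)} = - \frac{7}{D} - \frac{1}{D} = - \frac{8}{D}$)
$\sqrt{n{\left(3,Y \right)} + y{\left(O{\left(-2,4 \right)} \right)}} = \sqrt{- \frac{8}{3} - \left(-2\right)^{2}} = \sqrt{\left(-8\right) \frac{1}{3} - 4} = \sqrt{- \frac{8}{3} - 4} = \sqrt{- \frac{20}{3}} = \frac{2 i \sqrt{15}}{3}$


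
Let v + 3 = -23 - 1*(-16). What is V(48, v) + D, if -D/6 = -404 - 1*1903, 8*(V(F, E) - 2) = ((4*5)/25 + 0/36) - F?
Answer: 138381/10 ≈ 13838.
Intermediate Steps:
v = -10 (v = -3 + (-23 - 1*(-16)) = -3 + (-23 + 16) = -3 - 7 = -10)
V(F, E) = 21/10 - F/8 (V(F, E) = 2 + (((4*5)/25 + 0/36) - F)/8 = 2 + ((20*(1/25) + 0*(1/36)) - F)/8 = 2 + ((⅘ + 0) - F)/8 = 2 + (⅘ - F)/8 = 2 + (⅒ - F/8) = 21/10 - F/8)
D = 13842 (D = -6*(-404 - 1*1903) = -6*(-404 - 1903) = -6*(-2307) = 13842)
V(48, v) + D = (21/10 - ⅛*48) + 13842 = (21/10 - 6) + 13842 = -39/10 + 13842 = 138381/10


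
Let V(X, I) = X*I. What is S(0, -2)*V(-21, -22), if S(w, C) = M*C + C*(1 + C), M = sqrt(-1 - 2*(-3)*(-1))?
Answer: 924 - 924*I*sqrt(7) ≈ 924.0 - 2444.7*I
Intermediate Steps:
V(X, I) = I*X
M = I*sqrt(7) (M = sqrt(-1 + 6*(-1)) = sqrt(-1 - 6) = sqrt(-7) = I*sqrt(7) ≈ 2.6458*I)
S(w, C) = C*(1 + C) + I*C*sqrt(7) (S(w, C) = (I*sqrt(7))*C + C*(1 + C) = I*C*sqrt(7) + C*(1 + C) = C*(1 + C) + I*C*sqrt(7))
S(0, -2)*V(-21, -22) = (-2*(1 - 2 + I*sqrt(7)))*(-22*(-21)) = -2*(-1 + I*sqrt(7))*462 = (2 - 2*I*sqrt(7))*462 = 924 - 924*I*sqrt(7)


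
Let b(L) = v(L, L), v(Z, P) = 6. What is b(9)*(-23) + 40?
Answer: -98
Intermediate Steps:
b(L) = 6
b(9)*(-23) + 40 = 6*(-23) + 40 = -138 + 40 = -98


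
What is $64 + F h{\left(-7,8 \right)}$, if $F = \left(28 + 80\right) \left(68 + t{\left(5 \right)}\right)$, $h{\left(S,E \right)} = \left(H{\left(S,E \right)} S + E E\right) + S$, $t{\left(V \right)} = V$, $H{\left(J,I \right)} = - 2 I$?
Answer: $1332460$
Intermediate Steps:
$h{\left(S,E \right)} = S + E^{2} - 2 E S$ ($h{\left(S,E \right)} = \left(- 2 E S + E E\right) + S = \left(- 2 E S + E^{2}\right) + S = \left(E^{2} - 2 E S\right) + S = S + E^{2} - 2 E S$)
$F = 7884$ ($F = \left(28 + 80\right) \left(68 + 5\right) = 108 \cdot 73 = 7884$)
$64 + F h{\left(-7,8 \right)} = 64 + 7884 \left(-7 + 8^{2} - 16 \left(-7\right)\right) = 64 + 7884 \left(-7 + 64 + 112\right) = 64 + 7884 \cdot 169 = 64 + 1332396 = 1332460$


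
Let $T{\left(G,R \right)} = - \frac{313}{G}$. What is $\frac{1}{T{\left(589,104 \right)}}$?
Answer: $- \frac{589}{313} \approx -1.8818$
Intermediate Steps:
$\frac{1}{T{\left(589,104 \right)}} = \frac{1}{\left(-313\right) \frac{1}{589}} = \frac{1}{- \frac{313}{589}} = - \frac{589}{313}$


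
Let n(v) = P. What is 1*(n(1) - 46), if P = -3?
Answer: -49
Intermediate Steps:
n(v) = -3
1*(n(1) - 46) = 1*(-3 - 46) = 1*(-49) = -49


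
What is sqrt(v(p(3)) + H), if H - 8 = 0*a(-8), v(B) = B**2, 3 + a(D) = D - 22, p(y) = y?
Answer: sqrt(17) ≈ 4.1231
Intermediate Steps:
a(D) = -25 + D (a(D) = -3 + (D - 22) = -3 + (-22 + D) = -25 + D)
H = 8 (H = 8 + 0*(-25 - 8) = 8 + 0*(-33) = 8 + 0 = 8)
sqrt(v(p(3)) + H) = sqrt(3**2 + 8) = sqrt(9 + 8) = sqrt(17)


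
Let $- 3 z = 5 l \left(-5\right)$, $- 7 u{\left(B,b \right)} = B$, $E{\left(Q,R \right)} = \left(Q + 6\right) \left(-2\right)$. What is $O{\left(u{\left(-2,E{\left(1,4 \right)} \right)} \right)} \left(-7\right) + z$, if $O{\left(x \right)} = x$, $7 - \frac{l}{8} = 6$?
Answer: $\frac{194}{3} \approx 64.667$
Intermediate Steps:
$l = 8$ ($l = 56 - 48 = 8$)
$E{\left(Q,R \right)} = -12 - 2 Q$ ($E{\left(Q,R \right)} = \left(6 + Q\right) \left(-2\right) = -12 - 2 Q$)
$u{\left(B,b \right)} = - \frac{B}{7}$
$z = \frac{200}{3}$ ($z = - \frac{5 \cdot 8 \left(-5\right)}{3} = - \frac{40 \left(-5\right)}{3} = \left(- \frac{1}{3}\right) \left(-200\right) = \frac{200}{3} \approx 66.667$)
$O{\left(u{\left(-2,E{\left(1,4 \right)} \right)} \right)} \left(-7\right) + z = \left(- \frac{1}{7}\right) \left(-2\right) \left(-7\right) + \frac{200}{3} = \frac{2}{7} \left(-7\right) + \frac{200}{3} = -2 + \frac{200}{3} = \frac{194}{3}$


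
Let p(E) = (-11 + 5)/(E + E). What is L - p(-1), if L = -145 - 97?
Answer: -245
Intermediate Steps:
p(E) = -3/E (p(E) = -6*1/(2*E) = -3/E)
L = -242
L - p(-1) = -242 - (-3)/(-1) = -242 - (-3)*(-1) = -242 - 1*3 = -242 - 3 = -245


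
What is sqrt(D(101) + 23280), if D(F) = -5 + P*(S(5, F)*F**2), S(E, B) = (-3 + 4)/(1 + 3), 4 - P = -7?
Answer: sqrt(205311)/2 ≈ 226.56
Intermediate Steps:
P = 11 (P = 4 - 1*(-7) = 4 + 7 = 11)
S(E, B) = 1/4
D(F) = -5 + 11*F**2/4 (D(F) = -5 + 11*(F**2/4) = -5 + 11*F**2/4)
sqrt(D(101) + 23280) = sqrt((-5 + (11/4)*101**2) + 23280) = sqrt((-5 + (11/4)*10201) + 23280) = sqrt((-5 + 112211/4) + 23280) = sqrt(112191/4 + 23280) = sqrt(205311/4) = sqrt(205311)/2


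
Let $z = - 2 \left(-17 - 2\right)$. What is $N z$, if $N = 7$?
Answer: $266$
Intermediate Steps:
$z = 38$ ($z = \left(-2\right) \left(-19\right) = 38$)
$N z = 7 \cdot 38 = 266$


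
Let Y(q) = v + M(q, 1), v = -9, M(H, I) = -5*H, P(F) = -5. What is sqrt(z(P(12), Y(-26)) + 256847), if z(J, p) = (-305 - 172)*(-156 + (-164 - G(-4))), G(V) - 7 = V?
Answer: sqrt(410918) ≈ 641.03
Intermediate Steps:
G(V) = 7 + V
Y(q) = -9 - 5*q
z(J, p) = 154071 (z(J, p) = (-305 - 172)*(-156 + (-164 - (7 - 4))) = -477*(-156 + (-164 - 1*3)) = -477*(-156 + (-164 - 3)) = -477*(-156 - 167) = -477*(-323) = 154071)
sqrt(z(P(12), Y(-26)) + 256847) = sqrt(154071 + 256847) = sqrt(410918)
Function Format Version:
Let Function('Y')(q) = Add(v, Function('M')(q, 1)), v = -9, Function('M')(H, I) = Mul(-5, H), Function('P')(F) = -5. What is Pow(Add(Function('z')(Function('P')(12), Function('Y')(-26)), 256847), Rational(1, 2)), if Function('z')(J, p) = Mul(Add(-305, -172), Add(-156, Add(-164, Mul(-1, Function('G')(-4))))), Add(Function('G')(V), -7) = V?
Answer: Pow(410918, Rational(1, 2)) ≈ 641.03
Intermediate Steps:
Function('G')(V) = Add(7, V)
Function('Y')(q) = Add(-9, Mul(-5, q))
Function('z')(J, p) = 154071 (Function('z')(J, p) = Mul(Add(-305, -172), Add(-156, Add(-164, Mul(-1, Add(7, -4))))) = Mul(-477, Add(-156, Add(-164, Mul(-1, 3)))) = Mul(-477, Add(-156, Add(-164, -3))) = Mul(-477, Add(-156, -167)) = Mul(-477, -323) = 154071)
Pow(Add(Function('z')(Function('P')(12), Function('Y')(-26)), 256847), Rational(1, 2)) = Pow(Add(154071, 256847), Rational(1, 2)) = Pow(410918, Rational(1, 2))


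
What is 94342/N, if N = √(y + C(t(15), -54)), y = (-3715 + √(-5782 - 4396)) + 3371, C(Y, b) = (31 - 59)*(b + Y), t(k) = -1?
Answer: 94342/√(1196 + I*√10178) ≈ 2720.7 - 114.55*I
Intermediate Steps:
C(Y, b) = -28*Y - 28*b (C(Y, b) = -28*(Y + b) = -28*Y - 28*b)
y = -344 + I*√10178 (y = (-3715 + √(-10178)) + 3371 = (-3715 + I*√10178) + 3371 = -344 + I*√10178 ≈ -344.0 + 100.89*I)
N = √(1196 + I*√10178) (N = √((-344 + I*√10178) + (-28*(-1) - 28*(-54))) = √((-344 + I*√10178) + (28 + 1512)) = √((-344 + I*√10178) + 1540) = √(1196 + I*√10178) ≈ 34.614 + 1.4573*I)
94342/N = 94342/(√(1196 + I*√10178)) = 94342/√(1196 + I*√10178)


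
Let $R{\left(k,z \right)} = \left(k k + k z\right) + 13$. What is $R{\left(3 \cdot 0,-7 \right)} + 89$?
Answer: $102$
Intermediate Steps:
$R{\left(k,z \right)} = 13 + k^{2} + k z$ ($R{\left(k,z \right)} = \left(k^{2} + k z\right) + 13 = 13 + k^{2} + k z$)
$R{\left(3 \cdot 0,-7 \right)} + 89 = \left(13 + \left(3 \cdot 0\right)^{2} + 3 \cdot 0 \left(-7\right)\right) + 89 = \left(13 + 0^{2} + 0 \left(-7\right)\right) + 89 = \left(13 + 0 + 0\right) + 89 = 13 + 89 = 102$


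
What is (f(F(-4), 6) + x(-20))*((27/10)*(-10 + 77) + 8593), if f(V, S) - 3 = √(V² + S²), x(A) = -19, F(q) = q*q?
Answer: -701912/5 + 87739*√73/5 ≈ 9546.1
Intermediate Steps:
F(q) = q²
f(V, S) = 3 + √(S² + V²) (f(V, S) = 3 + √(V² + S²) = 3 + √(S² + V²))
(f(F(-4), 6) + x(-20))*((27/10)*(-10 + 77) + 8593) = ((3 + √(6² + ((-4)²)²)) - 19)*((27/10)*(-10 + 77) + 8593) = ((3 + √(36 + 16²)) - 19)*((27*(⅒))*67 + 8593) = ((3 + √(36 + 256)) - 19)*((27/10)*67 + 8593) = ((3 + √292) - 19)*(1809/10 + 8593) = ((3 + 2*√73) - 19)*(87739/10) = (-16 + 2*√73)*(87739/10) = -701912/5 + 87739*√73/5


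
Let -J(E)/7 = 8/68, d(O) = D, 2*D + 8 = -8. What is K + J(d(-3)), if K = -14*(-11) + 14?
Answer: 2842/17 ≈ 167.18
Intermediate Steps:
D = -8 (D = -4 + (½)*(-8) = -4 - 4 = -8)
d(O) = -8
J(E) = -14/17 (J(E) = -56/68 = -7*2/17 = -14/17)
K = 168 (K = 154 + 14 = 168)
K + J(d(-3)) = 168 - 14/17 = 2842/17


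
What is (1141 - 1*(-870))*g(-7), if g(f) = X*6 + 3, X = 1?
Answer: 18099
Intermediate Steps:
g(f) = 9 (g(f) = 1*6 + 3 = 6 + 3 = 9)
(1141 - 1*(-870))*g(-7) = (1141 - 1*(-870))*9 = (1141 + 870)*9 = 2011*9 = 18099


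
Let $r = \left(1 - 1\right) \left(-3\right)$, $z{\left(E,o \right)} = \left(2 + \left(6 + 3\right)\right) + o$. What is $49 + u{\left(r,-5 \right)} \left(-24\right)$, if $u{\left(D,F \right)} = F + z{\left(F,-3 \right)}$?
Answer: $-23$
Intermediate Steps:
$z{\left(E,o \right)} = 11 + o$ ($z{\left(E,o \right)} = \left(2 + 9\right) + o = 11 + o$)
$r = 0$ ($r = 0 \left(-3\right) = 0$)
$u{\left(D,F \right)} = 8 + F$ ($u{\left(D,F \right)} = F + \left(11 - 3\right) = F + 8 = 8 + F$)
$49 + u{\left(r,-5 \right)} \left(-24\right) = 49 + \left(8 - 5\right) \left(-24\right) = 49 + 3 \left(-24\right) = 49 - 72 = -23$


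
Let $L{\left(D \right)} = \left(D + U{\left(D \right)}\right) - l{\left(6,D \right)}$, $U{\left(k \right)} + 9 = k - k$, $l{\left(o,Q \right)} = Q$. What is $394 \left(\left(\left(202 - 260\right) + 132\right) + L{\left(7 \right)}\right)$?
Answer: $25610$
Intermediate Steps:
$U{\left(k \right)} = -9$ ($U{\left(k \right)} = -9 + \left(k - k\right) = -9 + 0 = -9$)
$L{\left(D \right)} = -9$ ($L{\left(D \right)} = \left(D - 9\right) - D = \left(-9 + D\right) - D = -9$)
$394 \left(\left(\left(202 - 260\right) + 132\right) + L{\left(7 \right)}\right) = 394 \left(\left(\left(202 - 260\right) + 132\right) - 9\right) = 394 \left(\left(-58 + 132\right) - 9\right) = 394 \left(74 - 9\right) = 394 \cdot 65 = 25610$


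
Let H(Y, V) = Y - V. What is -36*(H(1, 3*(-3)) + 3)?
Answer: -468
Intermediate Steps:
-36*(H(1, 3*(-3)) + 3) = -36*((1 - 3*(-3)) + 3) = -36*((1 - 1*(-9)) + 3) = -36*((1 + 9) + 3) = -36*(10 + 3) = -36*13 = -468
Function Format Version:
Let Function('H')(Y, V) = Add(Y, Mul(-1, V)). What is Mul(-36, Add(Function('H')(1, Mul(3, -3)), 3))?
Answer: -468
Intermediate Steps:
Mul(-36, Add(Function('H')(1, Mul(3, -3)), 3)) = Mul(-36, Add(Add(1, Mul(-1, Mul(3, -3))), 3)) = Mul(-36, Add(Add(1, Mul(-1, -9)), 3)) = Mul(-36, Add(Add(1, 9), 3)) = Mul(-36, Add(10, 3)) = Mul(-36, 13) = -468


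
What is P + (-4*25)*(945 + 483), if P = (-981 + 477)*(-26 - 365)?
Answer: 54264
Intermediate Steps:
P = 197064 (P = -504*(-391) = 197064)
P + (-4*25)*(945 + 483) = 197064 + (-4*25)*(945 + 483) = 197064 - 100*1428 = 197064 - 142800 = 54264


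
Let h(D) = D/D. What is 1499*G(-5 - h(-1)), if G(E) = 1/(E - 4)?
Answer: -1499/10 ≈ -149.90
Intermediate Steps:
h(D) = 1
G(E) = 1/(-4 + E)
1499*G(-5 - h(-1)) = 1499/(-4 + (-5 - 1*1)) = 1499/(-4 + (-5 - 1)) = 1499/(-4 - 6) = 1499/(-10) = 1499*(-⅒) = -1499/10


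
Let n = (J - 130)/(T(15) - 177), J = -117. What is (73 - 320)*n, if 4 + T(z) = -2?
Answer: -61009/183 ≈ -333.38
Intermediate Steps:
T(z) = -6 (T(z) = -4 - 2 = -6)
n = 247/183 (n = (-117 - 130)/(-6 - 177) = -247/(-183) = -247*(-1/183) = 247/183 ≈ 1.3497)
(73 - 320)*n = (73 - 320)*(247/183) = -247*247/183 = -61009/183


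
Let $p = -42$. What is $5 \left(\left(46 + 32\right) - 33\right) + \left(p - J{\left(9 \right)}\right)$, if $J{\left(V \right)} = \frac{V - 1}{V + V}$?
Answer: $\frac{1643}{9} \approx 182.56$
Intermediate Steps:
$J{\left(V \right)} = \frac{-1 + V}{2 V}$
$5 \left(\left(46 + 32\right) - 33\right) + \left(p - J{\left(9 \right)}\right) = 5 \left(\left(46 + 32\right) - 33\right) - \left(42 + \frac{-1 + 9}{2 \cdot 9}\right) = 5 \left(78 - 33\right) - \left(42 + \frac{1}{2} \cdot \frac{1}{9} \cdot 8\right) = 5 \cdot 45 - \frac{382}{9} = 225 - \frac{382}{9} = \frac{1643}{9}$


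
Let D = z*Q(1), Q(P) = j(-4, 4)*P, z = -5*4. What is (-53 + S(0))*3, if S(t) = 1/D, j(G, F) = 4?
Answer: -12723/80 ≈ -159.04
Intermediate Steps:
z = -20
Q(P) = 4*P
D = -80 ≈ -80.000
S(t) = -1/80 (S(t) = 1/(-80) = -1/80)
(-53 + S(0))*3 = (-53 - 1/80)*3 = -4241/80*3 = -12723/80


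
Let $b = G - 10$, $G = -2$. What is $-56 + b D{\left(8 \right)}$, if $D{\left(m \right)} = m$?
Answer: $-152$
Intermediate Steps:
$b = -12$ ($b = -2 - 10 = -12$)
$-56 + b D{\left(8 \right)} = -56 - 96 = -152$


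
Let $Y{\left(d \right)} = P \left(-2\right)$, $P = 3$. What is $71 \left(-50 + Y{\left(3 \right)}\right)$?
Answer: $-3976$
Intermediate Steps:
$Y{\left(d \right)} = -6$ ($Y{\left(d \right)} = 3 \left(-2\right) = -6$)
$71 \left(-50 + Y{\left(3 \right)}\right) = 71 \left(-50 - 6\right) = 71 \left(-56\right) = -3976$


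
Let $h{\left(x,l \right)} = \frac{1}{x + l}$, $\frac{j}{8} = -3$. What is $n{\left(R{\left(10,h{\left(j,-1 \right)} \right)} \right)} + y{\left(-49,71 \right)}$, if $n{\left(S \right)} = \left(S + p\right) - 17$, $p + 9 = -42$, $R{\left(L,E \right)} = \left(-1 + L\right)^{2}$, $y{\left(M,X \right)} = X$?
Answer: $84$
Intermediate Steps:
$j = -24$ ($j = 8 \left(-3\right) = -24$)
$h{\left(x,l \right)} = \frac{1}{l + x}$
$p = -51$ ($p = -9 - 42 = -51$)
$n{\left(S \right)} = -68 + S$ ($n{\left(S \right)} = \left(S - 51\right) - 17 = \left(-51 + S\right) - 17 = -68 + S$)
$n{\left(R{\left(10,h{\left(j,-1 \right)} \right)} \right)} + y{\left(-49,71 \right)} = \left(-68 + \left(-1 + 10\right)^{2}\right) + 71 = \left(-68 + 9^{2}\right) + 71 = \left(-68 + 81\right) + 71 = 13 + 71 = 84$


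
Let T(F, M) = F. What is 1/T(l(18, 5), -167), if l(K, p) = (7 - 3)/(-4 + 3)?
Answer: -¼ ≈ -0.25000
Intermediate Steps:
l(K, p) = -4 (l(K, p) = 4/(-1) = 4*(-1) = -4)
1/T(l(18, 5), -167) = 1/(-4) = -¼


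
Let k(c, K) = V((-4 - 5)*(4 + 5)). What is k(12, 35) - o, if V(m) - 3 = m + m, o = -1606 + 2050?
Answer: -603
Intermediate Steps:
o = 444
V(m) = 3 + 2*m (V(m) = 3 + (m + m) = 3 + 2*m)
k(c, K) = -159 (k(c, K) = 3 + 2*((-4 - 5)*(4 + 5)) = 3 + 2*(-9*9) = 3 + 2*(-81) = 3 - 162 = -159)
k(12, 35) - o = -159 - 1*444 = -159 - 444 = -603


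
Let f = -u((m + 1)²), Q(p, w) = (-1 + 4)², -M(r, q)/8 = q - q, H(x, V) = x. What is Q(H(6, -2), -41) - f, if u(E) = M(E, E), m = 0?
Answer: 9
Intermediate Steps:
M(r, q) = 0 (M(r, q) = -8*(q - q) = -8*0 = 0)
u(E) = 0
Q(p, w) = 9 (Q(p, w) = 3² = 9)
f = 0 (f = -1*0 = 0)
Q(H(6, -2), -41) - f = 9 - 1*0 = 9 + 0 = 9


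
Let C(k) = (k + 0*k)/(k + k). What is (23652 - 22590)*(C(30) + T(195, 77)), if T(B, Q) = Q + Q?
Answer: 164079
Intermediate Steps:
T(B, Q) = 2*Q
C(k) = 1/2 (C(k) = (k + 0)/((2*k)) = k*(1/(2*k)) = 1/2)
(23652 - 22590)*(C(30) + T(195, 77)) = (23652 - 22590)*(1/2 + 2*77) = 1062*(1/2 + 154) = 1062*(309/2) = 164079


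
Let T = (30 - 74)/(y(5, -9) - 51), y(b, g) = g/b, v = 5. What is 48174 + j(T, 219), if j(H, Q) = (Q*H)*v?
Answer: 98173/2 ≈ 49087.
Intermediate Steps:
T = 5/6 (T = (30 - 74)/(-9/5 - 51) = -44/(-9*1/5 - 51) = -44/(-9/5 - 51) = -44/(-264/5) = -44*(-5/264) = 5/6 ≈ 0.83333)
j(H, Q) = 5*H*Q (j(H, Q) = (Q*H)*5 = (H*Q)*5 = 5*H*Q)
48174 + j(T, 219) = 48174 + 5*(5/6)*219 = 48174 + 1825/2 = 98173/2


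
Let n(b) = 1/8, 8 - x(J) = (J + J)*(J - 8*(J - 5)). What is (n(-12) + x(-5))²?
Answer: 36784225/64 ≈ 5.7475e+5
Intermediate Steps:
x(J) = 8 - 2*J*(40 - 7*J) (x(J) = 8 - (J + J)*(J - 8*(J - 5)) = 8 - 2*J*(J - 8*(-5 + J)) = 8 - 2*J*(J + (40 - 8*J)) = 8 - 2*J*(40 - 7*J))
n(b) = ⅛
(n(-12) + x(-5))² = (⅛ + (8 - 80*(-5) + 14*(-5)²))² = (⅛ + (8 + 400 + 14*25))² = (⅛ + (8 + 400 + 350))² = (⅛ + 758)² = (6065/8)² = 36784225/64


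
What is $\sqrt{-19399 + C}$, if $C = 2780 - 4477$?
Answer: $6 i \sqrt{586} \approx 145.24 i$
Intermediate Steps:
$C = -1697$
$\sqrt{-19399 + C} = \sqrt{-19399 - 1697} = \sqrt{-21096} = 6 i \sqrt{586}$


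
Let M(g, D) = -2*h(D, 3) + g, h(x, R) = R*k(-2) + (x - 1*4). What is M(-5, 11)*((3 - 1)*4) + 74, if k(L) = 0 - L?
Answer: -174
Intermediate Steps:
k(L) = -L
h(x, R) = -4 + x + 2*R (h(x, R) = R*(-1*(-2)) + (x - 1*4) = R*2 + (x - 4) = 2*R + (-4 + x) = -4 + x + 2*R)
M(g, D) = -4 + g - 2*D (M(g, D) = -2*(-4 + D + 2*3) + g = -2*(-4 + D + 6) + g = -2*(2 + D) + g = (-4 - 2*D) + g = -4 + g - 2*D)
M(-5, 11)*((3 - 1)*4) + 74 = (-4 - 5 - 2*11)*((3 - 1)*4) + 74 = (-4 - 5 - 22)*(2*4) + 74 = -31*8 + 74 = -248 + 74 = -174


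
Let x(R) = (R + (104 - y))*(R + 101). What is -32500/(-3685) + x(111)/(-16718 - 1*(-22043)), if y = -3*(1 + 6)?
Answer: 71486084/3924525 ≈ 18.215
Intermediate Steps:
y = -21 (y = -3*7 = -21)
x(R) = (101 + R)*(125 + R) (x(R) = (R + (104 - 1*(-21)))*(R + 101) = (R + (104 + 21))*(101 + R) = (R + 125)*(101 + R) = (125 + R)*(101 + R) = (101 + R)*(125 + R))
-32500/(-3685) + x(111)/(-16718 - 1*(-22043)) = -32500/(-3685) + (12625 + 111**2 + 226*111)/(-16718 - 1*(-22043)) = -32500*(-1/3685) + (12625 + 12321 + 25086)/(-16718 + 22043) = 6500/737 + 50032/5325 = 71486084/3924525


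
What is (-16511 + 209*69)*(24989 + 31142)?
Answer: -117313790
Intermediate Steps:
(-16511 + 209*69)*(24989 + 31142) = (-16511 + 14421)*56131 = -2090*56131 = -117313790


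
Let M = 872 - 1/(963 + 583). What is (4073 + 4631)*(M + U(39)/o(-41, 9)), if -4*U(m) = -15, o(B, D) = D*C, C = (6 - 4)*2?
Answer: 17603039776/2319 ≈ 7.5908e+6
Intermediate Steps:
C = 4 (C = 2*2 = 4)
o(B, D) = 4*D (o(B, D) = D*4 = 4*D)
U(m) = 15/4 (U(m) = -¼*(-15) = 15/4)
M = 1348111/1546 (M = 872 - 1/1546 = 1348111/1546 ≈ 872.00)
(4073 + 4631)*(M + U(39)/o(-41, 9)) = (4073 + 4631)*(1348111/1546 + 15/(4*((4*9)))) = 8704*(1348111/1546 + (15/4)/36) = 8704*(1348111/1546 + (15/4)*(1/36)) = 8704*(1348111/1546 + 5/48) = 8704*(32358529/37104) = 17603039776/2319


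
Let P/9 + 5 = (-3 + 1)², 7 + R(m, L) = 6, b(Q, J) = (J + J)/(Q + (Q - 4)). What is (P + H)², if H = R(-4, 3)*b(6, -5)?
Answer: 961/16 ≈ 60.063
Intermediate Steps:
b(Q, J) = 2*J/(-4 + 2*Q) (b(Q, J) = (2*J)/(Q + (-4 + Q)) = (2*J)/(-4 + 2*Q) = 2*J/(-4 + 2*Q))
R(m, L) = -1 (R(m, L) = -7 + 6 = -1)
H = 5/4 (H = -(-5)/(-2 + 6) = -(-5)/4 = -1*(-5/4) = 5/4 ≈ 1.2500)
P = -9 (P = -45 + 9*(-3 + 1)² = -45 + 9*(-2)² = -45 + 9*4 = -45 + 36 = -9)
(P + H)² = (-9 + 5/4)² = (-31/4)² = 961/16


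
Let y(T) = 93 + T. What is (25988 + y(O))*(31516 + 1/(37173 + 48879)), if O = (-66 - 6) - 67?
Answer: 35177544398843/43026 ≈ 8.1759e+8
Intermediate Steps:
O = -139 (O = -72 - 67 = -139)
(25988 + y(O))*(31516 + 1/(37173 + 48879)) = (25988 + (93 - 139))*(31516 + 1/(37173 + 48879)) = (25988 - 46)*(31516 + 1/86052) = 25942*(31516 + 1/86052) = 25942*(2712014833/86052) = 35177544398843/43026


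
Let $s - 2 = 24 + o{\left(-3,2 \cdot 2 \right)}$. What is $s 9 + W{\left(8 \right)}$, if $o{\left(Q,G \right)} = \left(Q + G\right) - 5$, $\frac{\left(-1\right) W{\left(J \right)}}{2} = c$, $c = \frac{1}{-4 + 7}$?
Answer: $\frac{592}{3} \approx 197.33$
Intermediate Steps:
$c = \frac{1}{3} \approx 0.33333$
$W{\left(J \right)} = - \frac{2}{3}$ ($W{\left(J \right)} = \left(-2\right) \frac{1}{3} = - \frac{2}{3}$)
$o{\left(Q,G \right)} = -5 + G + Q$ ($o{\left(Q,G \right)} = \left(G + Q\right) - 5 = -5 + G + Q$)
$s = 22$ ($s = 2 + \left(24 - 4\right) = 2 + 20 = 22$)
$s 9 + W{\left(8 \right)} = 22 \cdot 9 - \frac{2}{3} = 198 - \frac{2}{3} = \frac{592}{3}$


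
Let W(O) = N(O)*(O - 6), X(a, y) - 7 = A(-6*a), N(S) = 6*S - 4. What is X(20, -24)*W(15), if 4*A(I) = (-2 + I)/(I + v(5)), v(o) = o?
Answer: 646677/115 ≈ 5623.3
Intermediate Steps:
N(S) = -4 + 6*S
A(I) = (-2 + I)/(4*(5 + I)) (A(I) = ((-2 + I)/(I + 5))/4 = ((-2 + I)/(5 + I))/4 = (-2 + I)/(4*(5 + I)))
X(a, y) = 7 + (-2 - 6*a)/(4*(5 - 6*a))
W(O) = (-6 + O)*(-4 + 6*O) (W(O) = (-4 + 6*O)*(O - 6) = (-4 + 6*O)*(-6 + O) = (-6 + O)*(-4 + 6*O))
X(20, -24)*W(15) = (3*(-23 + 29*20)/(2*(-5 + 6*20)))*(2*(-6 + 15)*(-2 + 3*15)) = (3*(-23 + 580)/(2*(-5 + 120)))*(2*9*(-2 + 45)) = ((3/2)*557/115)*(2*9*43) = ((3/2)*(1/115)*557)*774 = (1671/230)*774 = 646677/115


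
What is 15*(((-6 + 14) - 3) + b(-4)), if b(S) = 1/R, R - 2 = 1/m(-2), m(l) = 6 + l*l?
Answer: 575/7 ≈ 82.143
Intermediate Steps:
m(l) = 6 + l²
R = 21/10 (R = 2 + 1/(6 + (-2)²) = 2 + 1/(6 + 4) = 2 + 1/10 = 2 + ⅒ = 21/10 ≈ 2.1000)
b(S) = 10/21 (b(S) = 1/(21/10) = 10/21)
15*(((-6 + 14) - 3) + b(-4)) = 15*(((-6 + 14) - 3) + 10/21) = 15*((8 - 3) + 10/21) = 15*(5 + 10/21) = 15*(115/21) = 575/7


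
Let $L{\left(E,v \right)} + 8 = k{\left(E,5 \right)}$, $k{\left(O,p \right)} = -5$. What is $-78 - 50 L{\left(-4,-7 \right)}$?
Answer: $572$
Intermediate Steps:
$L{\left(E,v \right)} = -13$ ($L{\left(E,v \right)} = -8 - 5 = -13$)
$-78 - 50 L{\left(-4,-7 \right)} = -78 - -650 = -78 + 650 = 572$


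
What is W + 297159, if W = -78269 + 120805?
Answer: 339695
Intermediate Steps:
W = 42536
W + 297159 = 42536 + 297159 = 339695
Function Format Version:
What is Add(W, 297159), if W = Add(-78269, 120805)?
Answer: 339695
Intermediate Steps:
W = 42536
Add(W, 297159) = Add(42536, 297159) = 339695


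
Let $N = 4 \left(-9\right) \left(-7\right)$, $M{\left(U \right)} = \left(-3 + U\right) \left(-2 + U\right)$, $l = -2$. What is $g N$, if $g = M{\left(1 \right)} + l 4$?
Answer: $-1512$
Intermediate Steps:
$N = 252$ ($N = \left(-36\right) \left(-7\right) = 252$)
$g = -6$ ($g = \left(6 + 1^{2} - 5\right) - 8 = \left(6 + 1 - 5\right) - 8 = 2 - 8 = -6$)
$g N = \left(-6\right) 252 = -1512$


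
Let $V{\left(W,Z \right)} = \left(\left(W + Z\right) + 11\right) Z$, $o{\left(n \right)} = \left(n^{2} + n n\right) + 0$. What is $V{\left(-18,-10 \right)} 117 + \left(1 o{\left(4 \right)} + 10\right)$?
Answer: $19932$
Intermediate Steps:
$o{\left(n \right)} = 2 n^{2}$ ($o{\left(n \right)} = \left(n^{2} + n^{2}\right) + 0 = 2 n^{2} + 0 = 2 n^{2}$)
$V{\left(W,Z \right)} = Z \left(11 + W + Z\right)$ ($V{\left(W,Z \right)} = \left(11 + W + Z\right) Z = Z \left(11 + W + Z\right)$)
$V{\left(-18,-10 \right)} 117 + \left(1 o{\left(4 \right)} + 10\right) = - 10 \left(11 - 18 - 10\right) 117 + \left(1 \cdot 2 \cdot 4^{2} + 10\right) = \left(-10\right) \left(-17\right) 117 + \left(1 \cdot 2 \cdot 16 + 10\right) = 170 \cdot 117 + \left(1 \cdot 32 + 10\right) = 19890 + \left(32 + 10\right) = 19890 + 42 = 19932$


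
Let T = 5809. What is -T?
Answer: -5809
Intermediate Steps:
-T = -1*5809 = -5809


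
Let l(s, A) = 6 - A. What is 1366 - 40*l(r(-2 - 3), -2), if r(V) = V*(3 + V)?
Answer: 1046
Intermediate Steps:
1366 - 40*l(r(-2 - 3), -2) = 1366 - 40*(6 - 1*(-2)) = 1366 - 40*(6 + 2) = 1366 - 40*8 = 1366 - 320 = 1046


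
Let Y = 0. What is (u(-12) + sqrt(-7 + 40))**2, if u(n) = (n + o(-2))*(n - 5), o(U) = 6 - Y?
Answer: (102 + sqrt(33))**2 ≈ 11609.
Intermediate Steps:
o(U) = 6 (o(U) = 6 - 1*0 = 6 + 0 = 6)
u(n) = (-5 + n)*(6 + n) (u(n) = (n + 6)*(n - 5) = (6 + n)*(-5 + n) = (-5 + n)*(6 + n))
(u(-12) + sqrt(-7 + 40))**2 = ((-30 - 12 + (-12)**2) + sqrt(-7 + 40))**2 = ((-30 - 12 + 144) + sqrt(33))**2 = (102 + sqrt(33))**2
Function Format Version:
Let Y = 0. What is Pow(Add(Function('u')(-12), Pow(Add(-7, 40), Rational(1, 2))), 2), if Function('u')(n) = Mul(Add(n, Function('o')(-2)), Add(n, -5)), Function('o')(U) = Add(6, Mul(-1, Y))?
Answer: Pow(Add(102, Pow(33, Rational(1, 2))), 2) ≈ 11609.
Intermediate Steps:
Function('o')(U) = 6 (Function('o')(U) = Add(6, Mul(-1, 0)) = Add(6, 0) = 6)
Function('u')(n) = Mul(Add(-5, n), Add(6, n)) (Function('u')(n) = Mul(Add(n, 6), Add(n, -5)) = Mul(Add(6, n), Add(-5, n)) = Mul(Add(-5, n), Add(6, n)))
Pow(Add(Function('u')(-12), Pow(Add(-7, 40), Rational(1, 2))), 2) = Pow(Add(Add(-30, -12, Pow(-12, 2)), Pow(Add(-7, 40), Rational(1, 2))), 2) = Pow(Add(Add(-30, -12, 144), Pow(33, Rational(1, 2))), 2) = Pow(Add(102, Pow(33, Rational(1, 2))), 2)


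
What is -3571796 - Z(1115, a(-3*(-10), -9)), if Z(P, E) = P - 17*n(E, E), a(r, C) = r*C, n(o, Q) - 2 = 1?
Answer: -3572860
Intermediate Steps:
n(o, Q) = 3 (n(o, Q) = 2 + 1 = 3)
a(r, C) = C*r
Z(P, E) = -51 + P (Z(P, E) = P - 17*3 = P - 51 = -51 + P)
-3571796 - Z(1115, a(-3*(-10), -9)) = -3571796 - (-51 + 1115) = -3571796 - 1*1064 = -3571796 - 1064 = -3572860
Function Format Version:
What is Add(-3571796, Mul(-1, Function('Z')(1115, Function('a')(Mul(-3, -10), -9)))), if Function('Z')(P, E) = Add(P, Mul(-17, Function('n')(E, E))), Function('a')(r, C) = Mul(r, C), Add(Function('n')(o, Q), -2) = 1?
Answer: -3572860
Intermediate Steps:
Function('n')(o, Q) = 3 (Function('n')(o, Q) = Add(2, 1) = 3)
Function('a')(r, C) = Mul(C, r)
Function('Z')(P, E) = Add(-51, P) (Function('Z')(P, E) = Add(P, Mul(-17, 3)) = Add(P, -51) = Add(-51, P))
Add(-3571796, Mul(-1, Function('Z')(1115, Function('a')(Mul(-3, -10), -9)))) = Add(-3571796, Mul(-1, Add(-51, 1115))) = Add(-3571796, Mul(-1, 1064)) = Add(-3571796, -1064) = -3572860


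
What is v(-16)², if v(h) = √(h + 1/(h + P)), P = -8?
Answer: -385/24 ≈ -16.042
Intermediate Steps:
v(h) = √(h + 1/(-8 + h)) (v(h) = √(h + 1/(h - 8)) = √(h + 1/(-8 + h)))
v(-16)² = (√((1 - 16*(-8 - 16))/(-8 - 16)))² = (√((1 - 16*(-24))/(-24)))² = (√(-(1 + 384)/24))² = (√(-1/24*385))² = (√(-385/24))² = (I*√2310/12)² = -385/24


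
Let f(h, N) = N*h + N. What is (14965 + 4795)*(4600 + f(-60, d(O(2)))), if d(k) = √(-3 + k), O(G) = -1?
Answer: 90896000 - 2331680*I ≈ 9.0896e+7 - 2.3317e+6*I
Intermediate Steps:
f(h, N) = N + N*h
(14965 + 4795)*(4600 + f(-60, d(O(2)))) = (14965 + 4795)*(4600 + √(-3 - 1)*(1 - 60)) = 19760*(4600 + √(-4)*(-59)) = 19760*(4600 + (2*I)*(-59)) = 19760*(4600 - 118*I) = 90896000 - 2331680*I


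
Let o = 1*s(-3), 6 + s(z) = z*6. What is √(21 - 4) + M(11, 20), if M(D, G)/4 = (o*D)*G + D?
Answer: -21076 + √17 ≈ -21072.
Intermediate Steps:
s(z) = -6 + 6*z (s(z) = -6 + z*6 = -6 + 6*z)
o = -24 (o = 1*(-6 + 6*(-3)) = 1*(-6 - 18) = 1*(-24) = -24)
M(D, G) = 4*D - 96*D*G (M(D, G) = 4*((-24*D)*G + D) = 4*(-24*D*G + D) = 4*(D - 24*D*G) = 4*D - 96*D*G)
√(21 - 4) + M(11, 20) = √(21 - 4) + 4*11*(1 - 24*20) = √17 + 4*11*(1 - 480) = √17 + 4*11*(-479) = √17 - 21076 = -21076 + √17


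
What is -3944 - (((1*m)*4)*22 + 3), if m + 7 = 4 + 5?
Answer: -4123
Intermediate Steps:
m = 2 (m = -7 + (4 + 5) = -7 + 9 = 2)
-3944 - (((1*m)*4)*22 + 3) = -3944 - (((1*2)*4)*22 + 3) = -3944 - ((2*4)*22 + 3) = -3944 - (8*22 + 3) = -3944 - (176 + 3) = -3944 - 1*179 = -3944 - 179 = -4123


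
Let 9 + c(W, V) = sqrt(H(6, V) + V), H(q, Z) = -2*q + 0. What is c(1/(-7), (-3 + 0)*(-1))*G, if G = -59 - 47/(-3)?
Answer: 390 - 130*I ≈ 390.0 - 130.0*I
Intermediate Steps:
H(q, Z) = -2*q
c(W, V) = -9 + sqrt(-12 + V) (c(W, V) = -9 + sqrt(-2*6 + V) = -9 + sqrt(-12 + V))
G = -130/3 (G = -59 - 47*(-1)/3 = -59 - 1*(-47/3) = -59 + 47/3 = -130/3 ≈ -43.333)
c(1/(-7), (-3 + 0)*(-1))*G = (-9 + sqrt(-12 + (-3 + 0)*(-1)))*(-130/3) = (-9 + sqrt(-12 - 3*(-1)))*(-130/3) = (-9 + sqrt(-12 + 3))*(-130/3) = (-9 + sqrt(-9))*(-130/3) = (-9 + 3*I)*(-130/3) = 390 - 130*I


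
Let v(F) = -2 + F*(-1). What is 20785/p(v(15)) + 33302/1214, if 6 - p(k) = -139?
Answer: 3006178/17603 ≈ 170.78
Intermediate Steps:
v(F) = -2 - F
p(k) = 145 (p(k) = 6 - 1*(-139) = 6 + 139 = 145)
20785/p(v(15)) + 33302/1214 = 20785/145 + 33302/1214 = 20785*(1/145) + 33302*(1/1214) = 4157/29 + 16651/607 = 3006178/17603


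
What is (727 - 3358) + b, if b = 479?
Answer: -2152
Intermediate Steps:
(727 - 3358) + b = (727 - 3358) + 479 = -2631 + 479 = -2152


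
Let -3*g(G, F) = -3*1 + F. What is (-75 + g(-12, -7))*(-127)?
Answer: 27305/3 ≈ 9101.7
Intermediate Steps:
g(G, F) = 1 - F/3 (g(G, F) = -(-3*1 + F)/3 = -(-3 + F)/3 = 1 - F/3)
(-75 + g(-12, -7))*(-127) = (-75 + (1 - ⅓*(-7)))*(-127) = (-75 + (1 + 7/3))*(-127) = (-75 + 10/3)*(-127) = -215/3*(-127) = 27305/3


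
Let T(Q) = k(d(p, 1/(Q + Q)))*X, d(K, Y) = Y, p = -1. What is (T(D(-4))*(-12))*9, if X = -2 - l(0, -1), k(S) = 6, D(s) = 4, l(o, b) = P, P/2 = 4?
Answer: 6480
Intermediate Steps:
P = 8 (P = 2*4 = 8)
l(o, b) = 8
X = -10 (X = -2 - 1*8 = -2 - 8 = -10)
T(Q) = -60 (T(Q) = 6*(-10) = -60)
(T(D(-4))*(-12))*9 = -60*(-12)*9 = 720*9 = 6480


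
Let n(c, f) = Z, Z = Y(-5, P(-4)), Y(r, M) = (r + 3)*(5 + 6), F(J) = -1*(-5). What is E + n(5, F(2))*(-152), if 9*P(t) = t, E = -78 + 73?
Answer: 3339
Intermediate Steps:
F(J) = 5
E = -5
P(t) = t/9
Y(r, M) = 33 + 11*r (Y(r, M) = (3 + r)*11 = 33 + 11*r)
Z = -22 (Z = 33 + 11*(-5) = 33 - 55 = -22)
n(c, f) = -22
E + n(5, F(2))*(-152) = -5 - 22*(-152) = -5 + 3344 = 3339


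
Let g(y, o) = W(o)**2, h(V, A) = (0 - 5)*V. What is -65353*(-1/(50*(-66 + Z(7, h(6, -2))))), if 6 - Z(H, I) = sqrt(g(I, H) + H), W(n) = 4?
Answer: -392118/17885 + 65353*sqrt(23)/178850 ≈ -20.172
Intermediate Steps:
h(V, A) = -5*V
g(y, o) = 16 (g(y, o) = 4**2 = 16)
Z(H, I) = 6 - sqrt(16 + H)
-65353*(-1/(50*(-66 + Z(7, h(6, -2))))) = -65353*(-1/(50*(-66 + (6 - sqrt(16 + 7))))) = -65353*(-1/(50*(-66 + (6 - sqrt(23))))) = -65353*(-1/(50*(-60 - sqrt(23)))) = -65353/(3000 + 50*sqrt(23))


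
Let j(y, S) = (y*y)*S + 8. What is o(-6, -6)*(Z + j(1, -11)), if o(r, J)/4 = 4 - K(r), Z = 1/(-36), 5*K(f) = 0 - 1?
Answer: -763/15 ≈ -50.867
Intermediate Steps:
K(f) = -⅕ (K(f) = (0 - 1)/5 = (⅕)*(-1) = -⅕)
j(y, S) = 8 + S*y² (j(y, S) = y²*S + 8 = S*y² + 8 = 8 + S*y²)
Z = -1/36 ≈ -0.027778
o(r, J) = 84/5 (o(r, J) = 4*(4 - 1*(-⅕)) = 4*(4 + ⅕) = 4*(21/5) = 84/5)
o(-6, -6)*(Z + j(1, -11)) = 84*(-1/36 + (8 - 11*1²))/5 = 84*(-1/36 + (8 - 11*1))/5 = 84*(-1/36 + (8 - 11))/5 = 84*(-1/36 - 3)/5 = (84/5)*(-109/36) = -763/15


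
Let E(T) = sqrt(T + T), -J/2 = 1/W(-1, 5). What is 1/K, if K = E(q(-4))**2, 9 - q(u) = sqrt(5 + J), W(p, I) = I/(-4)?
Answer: 15/248 + sqrt(165)/744 ≈ 0.077749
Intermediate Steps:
W(p, I) = -I/4 (W(p, I) = I*(-1/4) = -I/4)
J = 8/5 (J = -2/((-1/4*5)) = -2/(-5/4) = -2*(-4/5) = 8/5 ≈ 1.6000)
q(u) = 9 - sqrt(165)/5 (q(u) = 9 - sqrt(5 + 8/5) = 9 - sqrt(33/5) = 9 - sqrt(165)/5)
E(T) = sqrt(2)*sqrt(T) (E(T) = sqrt(2*T) = sqrt(2)*sqrt(T))
K = 18 - 2*sqrt(165)/5 (K = (sqrt(2)*sqrt(9 - sqrt(165)/5))**2 = 18 - 2*sqrt(165)/5 ≈ 12.862)
1/K = 1/(18 - 2*sqrt(165)/5)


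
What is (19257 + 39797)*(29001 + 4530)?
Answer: 1980139674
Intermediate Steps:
(19257 + 39797)*(29001 + 4530) = 59054*33531 = 1980139674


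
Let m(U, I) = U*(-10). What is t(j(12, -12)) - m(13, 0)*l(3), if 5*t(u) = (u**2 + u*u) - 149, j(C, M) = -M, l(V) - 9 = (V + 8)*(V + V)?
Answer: 48889/5 ≈ 9777.8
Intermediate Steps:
l(V) = 9 + 2*V*(8 + V) (l(V) = 9 + (V + 8)*(V + V) = 9 + (8 + V)*(2*V) = 9 + 2*V*(8 + V))
t(u) = -149/5 + 2*u**2/5 (t(u) = ((u**2 + u*u) - 149)/5 = ((u**2 + u**2) - 149)/5 = (2*u**2 - 149)/5 = (-149 + 2*u**2)/5 = -149/5 + 2*u**2/5)
m(U, I) = -10*U
t(j(12, -12)) - m(13, 0)*l(3) = (-149/5 + 2*(-1*(-12))**2/5) - (-10*13)*(9 + 2*3**2 + 16*3) = (-149/5 + (2/5)*12**2) - (-130)*(9 + 2*9 + 48) = (-149/5 + (2/5)*144) - (-130)*(9 + 18 + 48) = (-149/5 + 288/5) - (-130)*75 = 139/5 - 1*(-9750) = 139/5 + 9750 = 48889/5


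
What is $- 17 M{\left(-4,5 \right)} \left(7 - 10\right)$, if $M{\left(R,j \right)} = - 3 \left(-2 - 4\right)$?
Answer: $918$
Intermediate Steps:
$M{\left(R,j \right)} = 18$ ($M{\left(R,j \right)} = \left(-3\right) \left(-6\right) = 18$)
$- 17 M{\left(-4,5 \right)} \left(7 - 10\right) = \left(-17\right) 18 \left(7 - 10\right) = \left(-306\right) \left(-3\right) = 918$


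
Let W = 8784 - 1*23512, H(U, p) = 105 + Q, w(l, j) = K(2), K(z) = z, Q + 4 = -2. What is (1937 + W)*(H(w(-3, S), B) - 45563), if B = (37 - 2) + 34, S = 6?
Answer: 581530024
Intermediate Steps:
Q = -6 (Q = -4 - 2 = -6)
w(l, j) = 2
B = 69 (B = 35 + 34 = 69)
H(U, p) = 99 (H(U, p) = 105 - 6 = 99)
W = -14728 (W = 8784 - 23512 = -14728)
(1937 + W)*(H(w(-3, S), B) - 45563) = (1937 - 14728)*(99 - 45563) = -12791*(-45464) = 581530024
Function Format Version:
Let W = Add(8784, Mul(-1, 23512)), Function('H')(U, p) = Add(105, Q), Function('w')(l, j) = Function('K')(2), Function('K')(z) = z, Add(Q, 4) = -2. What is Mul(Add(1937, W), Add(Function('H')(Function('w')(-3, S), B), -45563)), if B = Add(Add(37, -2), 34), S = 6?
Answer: 581530024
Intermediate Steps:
Q = -6 (Q = Add(-4, -2) = -6)
Function('w')(l, j) = 2
B = 69 (B = Add(35, 34) = 69)
Function('H')(U, p) = 99 (Function('H')(U, p) = Add(105, -6) = 99)
W = -14728 (W = Add(8784, -23512) = -14728)
Mul(Add(1937, W), Add(Function('H')(Function('w')(-3, S), B), -45563)) = Mul(Add(1937, -14728), Add(99, -45563)) = Mul(-12791, -45464) = 581530024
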